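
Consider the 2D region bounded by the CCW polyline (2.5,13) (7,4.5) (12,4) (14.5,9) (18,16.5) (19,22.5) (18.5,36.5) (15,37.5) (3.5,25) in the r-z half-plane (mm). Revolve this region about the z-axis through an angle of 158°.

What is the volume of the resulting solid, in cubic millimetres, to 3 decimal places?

Profile (r,z), 9 vertices: (2.5,13) (7,4.5) (12,4) (14.5,9) (18,16.5) (19,22.5) (18.5,36.5) (15,37.5) (3.5,25)
edge 0: (2.5,13)→(7,4.5)  cross = 2.5·4.5 − 7·13 = -79.7500; (r_i+r_j)·cross = 9.5·-79.7500 = -757.6250
edge 1: (7,4.5)→(12,4)  cross = 7·4 − 12·4.5 = -26.0000; (r_i+r_j)·cross = 19·-26.0000 = -494.0000
edge 2: (12,4)→(14.5,9)  cross = 12·9 − 14.5·4 = 50.0000; (r_i+r_j)·cross = 26.5·50.0000 = 1325.0000
edge 3: (14.5,9)→(18,16.5)  cross = 14.5·16.5 − 18·9 = 77.2500; (r_i+r_j)·cross = 32.5·77.2500 = 2510.6250
edge 4: (18,16.5)→(19,22.5)  cross = 18·22.5 − 19·16.5 = 91.5000; (r_i+r_j)·cross = 37·91.5000 = 3385.5000
edge 5: (19,22.5)→(18.5,36.5)  cross = 19·36.5 − 18.5·22.5 = 277.2500; (r_i+r_j)·cross = 37.5·277.2500 = 10396.8750
edge 6: (18.5,36.5)→(15,37.5)  cross = 18.5·37.5 − 15·36.5 = 146.2500; (r_i+r_j)·cross = 33.5·146.2500 = 4899.3750
edge 7: (15,37.5)→(3.5,25)  cross = 15·25 − 3.5·37.5 = 243.7500; (r_i+r_j)·cross = 18.5·243.7500 = 4509.3750
edge 8: (3.5,25)→(2.5,13)  cross = 3.5·13 − 2.5·25 = -17.0000; (r_i+r_j)·cross = 6·-17.0000 = -102.0000
Σcross = 763.2500 → A = |Σcross|/2 = 381.6250 mm²
Σ(r_i+r_j)·cross = 25673.1250 → first moment M = |Σ|/6 = 4278.8542
R_c = M/A = 4278.8542/381.6250 = 11.2122 mm
θ = 158° = 2.757620 rad
V = θ·R_c·A = 2.757620·11.2122·381.6250 = 11799.455 mm³

Volume = 11799.455 mm³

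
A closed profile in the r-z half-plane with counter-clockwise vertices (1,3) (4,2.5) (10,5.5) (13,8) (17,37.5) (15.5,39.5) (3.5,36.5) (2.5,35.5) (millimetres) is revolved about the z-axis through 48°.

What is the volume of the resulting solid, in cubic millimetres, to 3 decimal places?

Profile (r,z), 8 vertices: (1,3) (4,2.5) (10,5.5) (13,8) (17,37.5) (15.5,39.5) (3.5,36.5) (2.5,35.5)
edge 0: (1,3)→(4,2.5)  cross = 1·2.5 − 4·3 = -9.5000; (r_i+r_j)·cross = 5·-9.5000 = -47.5000
edge 1: (4,2.5)→(10,5.5)  cross = 4·5.5 − 10·2.5 = -3.0000; (r_i+r_j)·cross = 14·-3.0000 = -42.0000
edge 2: (10,5.5)→(13,8)  cross = 10·8 − 13·5.5 = 8.5000; (r_i+r_j)·cross = 23·8.5000 = 195.5000
edge 3: (13,8)→(17,37.5)  cross = 13·37.5 − 17·8 = 351.5000; (r_i+r_j)·cross = 30·351.5000 = 10545.0000
edge 4: (17,37.5)→(15.5,39.5)  cross = 17·39.5 − 15.5·37.5 = 90.2500; (r_i+r_j)·cross = 32.5·90.2500 = 2933.1250
edge 5: (15.5,39.5)→(3.5,36.5)  cross = 15.5·36.5 − 3.5·39.5 = 427.5000; (r_i+r_j)·cross = 19·427.5000 = 8122.5000
edge 6: (3.5,36.5)→(2.5,35.5)  cross = 3.5·35.5 − 2.5·36.5 = 33.0000; (r_i+r_j)·cross = 6·33.0000 = 198.0000
edge 7: (2.5,35.5)→(1,3)  cross = 2.5·3 − 1·35.5 = -28.0000; (r_i+r_j)·cross = 3.5·-28.0000 = -98.0000
Σcross = 870.2500 → A = |Σcross|/2 = 435.1250 mm²
Σ(r_i+r_j)·cross = 21806.6250 → first moment M = |Σ|/6 = 3634.4375
R_c = M/A = 3634.4375/435.1250 = 8.3526 mm
θ = 48° = 0.837758 rad
V = θ·R_c·A = 0.837758·8.3526·435.1250 = 3044.779 mm³

Volume = 3044.779 mm³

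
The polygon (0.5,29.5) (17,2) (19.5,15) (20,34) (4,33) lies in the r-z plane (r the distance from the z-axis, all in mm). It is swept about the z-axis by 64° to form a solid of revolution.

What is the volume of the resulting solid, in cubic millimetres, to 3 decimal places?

Volume = 4932.812 mm³

Profile (r,z), 5 vertices: (0.5,29.5) (17,2) (19.5,15) (20,34) (4,33)
edge 0: (0.5,29.5)→(17,2)  cross = 0.5·2 − 17·29.5 = -500.5000; (r_i+r_j)·cross = 17.5·-500.5000 = -8758.7500
edge 1: (17,2)→(19.5,15)  cross = 17·15 − 19.5·2 = 216.0000; (r_i+r_j)·cross = 36.5·216.0000 = 7884.0000
edge 2: (19.5,15)→(20,34)  cross = 19.5·34 − 20·15 = 363.0000; (r_i+r_j)·cross = 39.5·363.0000 = 14338.5000
edge 3: (20,34)→(4,33)  cross = 20·33 − 4·34 = 524.0000; (r_i+r_j)·cross = 24·524.0000 = 12576.0000
edge 4: (4,33)→(0.5,29.5)  cross = 4·29.5 − 0.5·33 = 101.5000; (r_i+r_j)·cross = 4.5·101.5000 = 456.7500
Σcross = 704.0000 → A = |Σcross|/2 = 352.0000 mm²
Σ(r_i+r_j)·cross = 26496.5000 → first moment M = |Σ|/6 = 4416.0833
R_c = M/A = 4416.0833/352.0000 = 12.5457 mm
θ = 64° = 1.117011 rad
V = θ·R_c·A = 1.117011·12.5457·352.0000 = 4932.812 mm³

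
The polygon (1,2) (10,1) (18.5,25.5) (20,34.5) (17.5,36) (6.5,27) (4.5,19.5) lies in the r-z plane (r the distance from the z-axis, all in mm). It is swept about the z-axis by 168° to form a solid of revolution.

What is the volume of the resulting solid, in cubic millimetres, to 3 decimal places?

Volume = 10532.416 mm³

Profile (r,z), 7 vertices: (1,2) (10,1) (18.5,25.5) (20,34.5) (17.5,36) (6.5,27) (4.5,19.5)
edge 0: (1,2)→(10,1)  cross = 1·1 − 10·2 = -19.0000; (r_i+r_j)·cross = 11·-19.0000 = -209.0000
edge 1: (10,1)→(18.5,25.5)  cross = 10·25.5 − 18.5·1 = 236.5000; (r_i+r_j)·cross = 28.5·236.5000 = 6740.2500
edge 2: (18.5,25.5)→(20,34.5)  cross = 18.5·34.5 − 20·25.5 = 128.2500; (r_i+r_j)·cross = 38.5·128.2500 = 4937.6250
edge 3: (20,34.5)→(17.5,36)  cross = 20·36 − 17.5·34.5 = 116.2500; (r_i+r_j)·cross = 37.5·116.2500 = 4359.3750
edge 4: (17.5,36)→(6.5,27)  cross = 17.5·27 − 6.5·36 = 238.5000; (r_i+r_j)·cross = 24·238.5000 = 5724.0000
edge 5: (6.5,27)→(4.5,19.5)  cross = 6.5·19.5 − 4.5·27 = 5.2500; (r_i+r_j)·cross = 11·5.2500 = 57.7500
edge 6: (4.5,19.5)→(1,2)  cross = 4.5·2 − 1·19.5 = -10.5000; (r_i+r_j)·cross = 5.5·-10.5000 = -57.7500
Σcross = 695.2500 → A = |Σcross|/2 = 347.6250 mm²
Σ(r_i+r_j)·cross = 21552.2500 → first moment M = |Σ|/6 = 3592.0417
R_c = M/A = 3592.0417/347.6250 = 10.3331 mm
θ = 168° = 2.932153 rad
V = θ·R_c·A = 2.932153·10.3331·347.6250 = 10532.416 mm³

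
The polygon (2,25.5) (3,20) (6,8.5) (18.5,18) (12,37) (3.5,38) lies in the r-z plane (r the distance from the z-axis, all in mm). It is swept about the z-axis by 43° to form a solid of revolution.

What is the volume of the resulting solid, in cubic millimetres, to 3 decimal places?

Volume = 2149.314 mm³

Profile (r,z), 6 vertices: (2,25.5) (3,20) (6,8.5) (18.5,18) (12,37) (3.5,38)
edge 0: (2,25.5)→(3,20)  cross = 2·20 − 3·25.5 = -36.5000; (r_i+r_j)·cross = 5·-36.5000 = -182.5000
edge 1: (3,20)→(6,8.5)  cross = 3·8.5 − 6·20 = -94.5000; (r_i+r_j)·cross = 9·-94.5000 = -850.5000
edge 2: (6,8.5)→(18.5,18)  cross = 6·18 − 18.5·8.5 = -49.2500; (r_i+r_j)·cross = 24.5·-49.2500 = -1206.6250
edge 3: (18.5,18)→(12,37)  cross = 18.5·37 − 12·18 = 468.5000; (r_i+r_j)·cross = 30.5·468.5000 = 14289.2500
edge 4: (12,37)→(3.5,38)  cross = 12·38 − 3.5·37 = 326.5000; (r_i+r_j)·cross = 15.5·326.5000 = 5060.7500
edge 5: (3.5,38)→(2,25.5)  cross = 3.5·25.5 − 2·38 = 13.2500; (r_i+r_j)·cross = 5.5·13.2500 = 72.8750
Σcross = 628.0000 → A = |Σcross|/2 = 314.0000 mm²
Σ(r_i+r_j)·cross = 17183.2500 → first moment M = |Σ|/6 = 2863.8750
R_c = M/A = 2863.8750/314.0000 = 9.1206 mm
θ = 43° = 0.750492 rad
V = θ·R_c·A = 0.750492·9.1206·314.0000 = 2149.314 mm³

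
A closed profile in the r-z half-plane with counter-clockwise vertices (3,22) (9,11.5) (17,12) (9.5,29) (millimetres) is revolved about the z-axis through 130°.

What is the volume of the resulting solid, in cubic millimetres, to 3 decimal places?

Profile (r,z), 4 vertices: (3,22) (9,11.5) (17,12) (9.5,29)
edge 0: (3,22)→(9,11.5)  cross = 3·11.5 − 9·22 = -163.5000; (r_i+r_j)·cross = 12·-163.5000 = -1962.0000
edge 1: (9,11.5)→(17,12)  cross = 9·12 − 17·11.5 = -87.5000; (r_i+r_j)·cross = 26·-87.5000 = -2275.0000
edge 2: (17,12)→(9.5,29)  cross = 17·29 − 9.5·12 = 379.0000; (r_i+r_j)·cross = 26.5·379.0000 = 10043.5000
edge 3: (9.5,29)→(3,22)  cross = 9.5·22 − 3·29 = 122.0000; (r_i+r_j)·cross = 12.5·122.0000 = 1525.0000
Σcross = 250.0000 → A = |Σcross|/2 = 125.0000 mm²
Σ(r_i+r_j)·cross = 7331.5000 → first moment M = |Σ|/6 = 1221.9167
R_c = M/A = 1221.9167/125.0000 = 9.7753 mm
θ = 130° = 2.268928 rad
V = θ·R_c·A = 2.268928·9.7753·125.0000 = 2772.441 mm³

Volume = 2772.441 mm³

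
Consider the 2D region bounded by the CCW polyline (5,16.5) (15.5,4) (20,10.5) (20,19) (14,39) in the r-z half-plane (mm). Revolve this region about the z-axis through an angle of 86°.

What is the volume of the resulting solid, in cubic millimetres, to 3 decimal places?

Volume = 5769.967 mm³

Profile (r,z), 5 vertices: (5,16.5) (15.5,4) (20,10.5) (20,19) (14,39)
edge 0: (5,16.5)→(15.5,4)  cross = 5·4 − 15.5·16.5 = -235.7500; (r_i+r_j)·cross = 20.5·-235.7500 = -4832.8750
edge 1: (15.5,4)→(20,10.5)  cross = 15.5·10.5 − 20·4 = 82.7500; (r_i+r_j)·cross = 35.5·82.7500 = 2937.6250
edge 2: (20,10.5)→(20,19)  cross = 20·19 − 20·10.5 = 170.0000; (r_i+r_j)·cross = 40·170.0000 = 6800.0000
edge 3: (20,19)→(14,39)  cross = 20·39 − 14·19 = 514.0000; (r_i+r_j)·cross = 34·514.0000 = 17476.0000
edge 4: (14,39)→(5,16.5)  cross = 14·16.5 − 5·39 = 36.0000; (r_i+r_j)·cross = 19·36.0000 = 684.0000
Σcross = 567.0000 → A = |Σcross|/2 = 283.5000 mm²
Σ(r_i+r_j)·cross = 23064.7500 → first moment M = |Σ|/6 = 3844.1250
R_c = M/A = 3844.1250/283.5000 = 13.5595 mm
θ = 86° = 1.500983 rad
V = θ·R_c·A = 1.500983·13.5595·283.5000 = 5769.967 mm³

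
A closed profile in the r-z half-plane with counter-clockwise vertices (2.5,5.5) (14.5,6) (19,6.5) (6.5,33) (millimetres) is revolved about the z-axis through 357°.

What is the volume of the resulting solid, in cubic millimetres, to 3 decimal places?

Profile (r,z), 4 vertices: (2.5,5.5) (14.5,6) (19,6.5) (6.5,33)
edge 0: (2.5,5.5)→(14.5,6)  cross = 2.5·6 − 14.5·5.5 = -64.7500; (r_i+r_j)·cross = 17·-64.7500 = -1100.7500
edge 1: (14.5,6)→(19,6.5)  cross = 14.5·6.5 − 19·6 = -19.7500; (r_i+r_j)·cross = 33.5·-19.7500 = -661.6250
edge 2: (19,6.5)→(6.5,33)  cross = 19·33 − 6.5·6.5 = 584.7500; (r_i+r_j)·cross = 25.5·584.7500 = 14911.1250
edge 3: (6.5,33)→(2.5,5.5)  cross = 6.5·5.5 − 2.5·33 = -46.7500; (r_i+r_j)·cross = 9·-46.7500 = -420.7500
Σcross = 453.5000 → A = |Σcross|/2 = 226.7500 mm²
Σ(r_i+r_j)·cross = 12728.0000 → first moment M = |Σ|/6 = 2121.3333
R_c = M/A = 2121.3333/226.7500 = 9.3554 mm
θ = 357° = 6.230825 rad
V = θ·R_c·A = 6.230825·9.3554·226.7500 = 13217.658 mm³

Volume = 13217.658 mm³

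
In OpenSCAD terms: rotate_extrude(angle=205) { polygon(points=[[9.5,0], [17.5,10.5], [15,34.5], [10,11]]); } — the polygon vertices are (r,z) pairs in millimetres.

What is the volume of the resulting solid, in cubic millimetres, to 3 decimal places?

Profile (r,z), 4 vertices: (9.5,0) (17.5,10.5) (15,34.5) (10,11)
edge 0: (9.5,0)→(17.5,10.5)  cross = 9.5·10.5 − 17.5·0 = 99.7500; (r_i+r_j)·cross = 27·99.7500 = 2693.2500
edge 1: (17.5,10.5)→(15,34.5)  cross = 17.5·34.5 − 15·10.5 = 446.2500; (r_i+r_j)·cross = 32.5·446.2500 = 14503.1250
edge 2: (15,34.5)→(10,11)  cross = 15·11 − 10·34.5 = -180.0000; (r_i+r_j)·cross = 25·-180.0000 = -4500.0000
edge 3: (10,11)→(9.5,0)  cross = 10·0 − 9.5·11 = -104.5000; (r_i+r_j)·cross = 19.5·-104.5000 = -2037.7500
Σcross = 261.5000 → A = |Σcross|/2 = 130.7500 mm²
Σ(r_i+r_j)·cross = 10658.6250 → first moment M = |Σ|/6 = 1776.4375
R_c = M/A = 1776.4375/130.7500 = 13.5865 mm
θ = 205° = 3.577925 rad
V = θ·R_c·A = 3.577925·13.5865·130.7500 = 6355.960 mm³

Volume = 6355.960 mm³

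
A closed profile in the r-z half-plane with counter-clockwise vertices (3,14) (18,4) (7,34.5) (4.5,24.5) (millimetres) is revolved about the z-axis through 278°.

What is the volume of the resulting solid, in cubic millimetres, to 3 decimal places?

Volume = 8000.266 mm³

Profile (r,z), 4 vertices: (3,14) (18,4) (7,34.5) (4.5,24.5)
edge 0: (3,14)→(18,4)  cross = 3·4 − 18·14 = -240.0000; (r_i+r_j)·cross = 21·-240.0000 = -5040.0000
edge 1: (18,4)→(7,34.5)  cross = 18·34.5 − 7·4 = 593.0000; (r_i+r_j)·cross = 25·593.0000 = 14825.0000
edge 2: (7,34.5)→(4.5,24.5)  cross = 7·24.5 − 4.5·34.5 = 16.2500; (r_i+r_j)·cross = 11.5·16.2500 = 186.8750
edge 3: (4.5,24.5)→(3,14)  cross = 4.5·14 − 3·24.5 = -10.5000; (r_i+r_j)·cross = 7.5·-10.5000 = -78.7500
Σcross = 358.7500 → A = |Σcross|/2 = 179.3750 mm²
Σ(r_i+r_j)·cross = 9893.1250 → first moment M = |Σ|/6 = 1648.8542
R_c = M/A = 1648.8542/179.3750 = 9.1922 mm
θ = 278° = 4.852015 rad
V = θ·R_c·A = 4.852015·9.1922·179.3750 = 8000.266 mm³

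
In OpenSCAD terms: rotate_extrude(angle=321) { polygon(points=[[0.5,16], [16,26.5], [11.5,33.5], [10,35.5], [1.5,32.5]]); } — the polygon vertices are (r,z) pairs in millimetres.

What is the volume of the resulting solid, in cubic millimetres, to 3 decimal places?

Volume = 6601.154 mm³

Profile (r,z), 5 vertices: (0.5,16) (16,26.5) (11.5,33.5) (10,35.5) (1.5,32.5)
edge 0: (0.5,16)→(16,26.5)  cross = 0.5·26.5 − 16·16 = -242.7500; (r_i+r_j)·cross = 16.5·-242.7500 = -4005.3750
edge 1: (16,26.5)→(11.5,33.5)  cross = 16·33.5 − 11.5·26.5 = 231.2500; (r_i+r_j)·cross = 27.5·231.2500 = 6359.3750
edge 2: (11.5,33.5)→(10,35.5)  cross = 11.5·35.5 − 10·33.5 = 73.2500; (r_i+r_j)·cross = 21.5·73.2500 = 1574.8750
edge 3: (10,35.5)→(1.5,32.5)  cross = 10·32.5 − 1.5·35.5 = 271.7500; (r_i+r_j)·cross = 11.5·271.7500 = 3125.1250
edge 4: (1.5,32.5)→(0.5,16)  cross = 1.5·16 − 0.5·32.5 = 7.7500; (r_i+r_j)·cross = 2·7.7500 = 15.5000
Σcross = 341.2500 → A = |Σcross|/2 = 170.6250 mm²
Σ(r_i+r_j)·cross = 7069.5000 → first moment M = |Σ|/6 = 1178.2500
R_c = M/A = 1178.2500/170.6250 = 6.9055 mm
θ = 321° = 5.602507 rad
V = θ·R_c·A = 5.602507·6.9055·170.6250 = 6601.154 mm³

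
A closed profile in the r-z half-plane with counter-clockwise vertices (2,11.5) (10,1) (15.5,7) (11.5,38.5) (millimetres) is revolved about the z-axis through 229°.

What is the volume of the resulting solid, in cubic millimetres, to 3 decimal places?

Volume = 9804.410 mm³

Profile (r,z), 4 vertices: (2,11.5) (10,1) (15.5,7) (11.5,38.5)
edge 0: (2,11.5)→(10,1)  cross = 2·1 − 10·11.5 = -113.0000; (r_i+r_j)·cross = 12·-113.0000 = -1356.0000
edge 1: (10,1)→(15.5,7)  cross = 10·7 − 15.5·1 = 54.5000; (r_i+r_j)·cross = 25.5·54.5000 = 1389.7500
edge 2: (15.5,7)→(11.5,38.5)  cross = 15.5·38.5 − 11.5·7 = 516.2500; (r_i+r_j)·cross = 27·516.2500 = 13938.7500
edge 3: (11.5,38.5)→(2,11.5)  cross = 11.5·11.5 − 2·38.5 = 55.2500; (r_i+r_j)·cross = 13.5·55.2500 = 745.8750
Σcross = 513.0000 → A = |Σcross|/2 = 256.5000 mm²
Σ(r_i+r_j)·cross = 14718.3750 → first moment M = |Σ|/6 = 2453.0625
R_c = M/A = 2453.0625/256.5000 = 9.5636 mm
θ = 229° = 3.996804 rad
V = θ·R_c·A = 3.996804·9.5636·256.5000 = 9804.410 mm³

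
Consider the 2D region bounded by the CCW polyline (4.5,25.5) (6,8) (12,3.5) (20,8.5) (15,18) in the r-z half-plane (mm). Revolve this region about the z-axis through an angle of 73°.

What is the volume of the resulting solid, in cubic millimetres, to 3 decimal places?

Volume = 2646.339 mm³

Profile (r,z), 5 vertices: (4.5,25.5) (6,8) (12,3.5) (20,8.5) (15,18)
edge 0: (4.5,25.5)→(6,8)  cross = 4.5·8 − 6·25.5 = -117.0000; (r_i+r_j)·cross = 10.5·-117.0000 = -1228.5000
edge 1: (6,8)→(12,3.5)  cross = 6·3.5 − 12·8 = -75.0000; (r_i+r_j)·cross = 18·-75.0000 = -1350.0000
edge 2: (12,3.5)→(20,8.5)  cross = 12·8.5 − 20·3.5 = 32.0000; (r_i+r_j)·cross = 32·32.0000 = 1024.0000
edge 3: (20,8.5)→(15,18)  cross = 20·18 − 15·8.5 = 232.5000; (r_i+r_j)·cross = 35·232.5000 = 8137.5000
edge 4: (15,18)→(4.5,25.5)  cross = 15·25.5 − 4.5·18 = 301.5000; (r_i+r_j)·cross = 19.5·301.5000 = 5879.2500
Σcross = 374.0000 → A = |Σcross|/2 = 187.0000 mm²
Σ(r_i+r_j)·cross = 12462.2500 → first moment M = |Σ|/6 = 2077.0417
R_c = M/A = 2077.0417/187.0000 = 11.1072 mm
θ = 73° = 1.274090 rad
V = θ·R_c·A = 1.274090·11.1072·187.0000 = 2646.339 mm³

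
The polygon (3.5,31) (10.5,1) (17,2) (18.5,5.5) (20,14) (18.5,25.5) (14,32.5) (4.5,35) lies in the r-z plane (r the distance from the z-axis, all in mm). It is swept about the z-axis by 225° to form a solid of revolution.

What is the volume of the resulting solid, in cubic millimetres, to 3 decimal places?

Volume = 17960.256 mm³

Profile (r,z), 8 vertices: (3.5,31) (10.5,1) (17,2) (18.5,5.5) (20,14) (18.5,25.5) (14,32.5) (4.5,35)
edge 0: (3.5,31)→(10.5,1)  cross = 3.5·1 − 10.5·31 = -322.0000; (r_i+r_j)·cross = 14·-322.0000 = -4508.0000
edge 1: (10.5,1)→(17,2)  cross = 10.5·2 − 17·1 = 4.0000; (r_i+r_j)·cross = 27.5·4.0000 = 110.0000
edge 2: (17,2)→(18.5,5.5)  cross = 17·5.5 − 18.5·2 = 56.5000; (r_i+r_j)·cross = 35.5·56.5000 = 2005.7500
edge 3: (18.5,5.5)→(20,14)  cross = 18.5·14 − 20·5.5 = 149.0000; (r_i+r_j)·cross = 38.5·149.0000 = 5736.5000
edge 4: (20,14)→(18.5,25.5)  cross = 20·25.5 − 18.5·14 = 251.0000; (r_i+r_j)·cross = 38.5·251.0000 = 9663.5000
edge 5: (18.5,25.5)→(14,32.5)  cross = 18.5·32.5 − 14·25.5 = 244.2500; (r_i+r_j)·cross = 32.5·244.2500 = 7938.1250
edge 6: (14,32.5)→(4.5,35)  cross = 14·35 − 4.5·32.5 = 343.7500; (r_i+r_j)·cross = 18.5·343.7500 = 6359.3750
edge 7: (4.5,35)→(3.5,31)  cross = 4.5·31 − 3.5·35 = 17.0000; (r_i+r_j)·cross = 8·17.0000 = 136.0000
Σcross = 743.5000 → A = |Σcross|/2 = 371.7500 mm²
Σ(r_i+r_j)·cross = 27441.2500 → first moment M = |Σ|/6 = 4573.5417
R_c = M/A = 4573.5417/371.7500 = 12.3027 mm
θ = 225° = 3.926991 rad
V = θ·R_c·A = 3.926991·12.3027·371.7500 = 17960.256 mm³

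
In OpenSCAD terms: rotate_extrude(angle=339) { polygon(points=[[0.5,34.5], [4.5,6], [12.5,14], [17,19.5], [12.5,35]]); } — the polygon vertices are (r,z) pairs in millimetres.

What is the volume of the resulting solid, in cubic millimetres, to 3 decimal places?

Profile (r,z), 5 vertices: (0.5,34.5) (4.5,6) (12.5,14) (17,19.5) (12.5,35)
edge 0: (0.5,34.5)→(4.5,6)  cross = 0.5·6 − 4.5·34.5 = -152.2500; (r_i+r_j)·cross = 5·-152.2500 = -761.2500
edge 1: (4.5,6)→(12.5,14)  cross = 4.5·14 − 12.5·6 = -12.0000; (r_i+r_j)·cross = 17·-12.0000 = -204.0000
edge 2: (12.5,14)→(17,19.5)  cross = 12.5·19.5 − 17·14 = 5.7500; (r_i+r_j)·cross = 29.5·5.7500 = 169.6250
edge 3: (17,19.5)→(12.5,35)  cross = 17·35 − 12.5·19.5 = 351.2500; (r_i+r_j)·cross = 29.5·351.2500 = 10361.8750
edge 4: (12.5,35)→(0.5,34.5)  cross = 12.5·34.5 − 0.5·35 = 413.7500; (r_i+r_j)·cross = 13·413.7500 = 5378.7500
Σcross = 606.5000 → A = |Σcross|/2 = 303.2500 mm²
Σ(r_i+r_j)·cross = 14945.0000 → first moment M = |Σ|/6 = 2490.8333
R_c = M/A = 2490.8333/303.2500 = 8.2138 mm
θ = 339° = 5.916666 rad
V = θ·R_c·A = 5.916666·8.2138·303.2500 = 14737.429 mm³

Volume = 14737.429 mm³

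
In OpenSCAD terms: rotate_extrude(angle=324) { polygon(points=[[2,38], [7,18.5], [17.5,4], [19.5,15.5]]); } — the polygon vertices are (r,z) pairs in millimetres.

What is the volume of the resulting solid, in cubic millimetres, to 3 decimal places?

Profile (r,z), 4 vertices: (2,38) (7,18.5) (17.5,4) (19.5,15.5)
edge 0: (2,38)→(7,18.5)  cross = 2·18.5 − 7·38 = -229.0000; (r_i+r_j)·cross = 9·-229.0000 = -2061.0000
edge 1: (7,18.5)→(17.5,4)  cross = 7·4 − 17.5·18.5 = -295.7500; (r_i+r_j)·cross = 24.5·-295.7500 = -7245.8750
edge 2: (17.5,4)→(19.5,15.5)  cross = 17.5·15.5 − 19.5·4 = 193.2500; (r_i+r_j)·cross = 37·193.2500 = 7150.2500
edge 3: (19.5,15.5)→(2,38)  cross = 19.5·38 − 2·15.5 = 710.0000; (r_i+r_j)·cross = 21.5·710.0000 = 15265.0000
Σcross = 378.5000 → A = |Σcross|/2 = 189.2500 mm²
Σ(r_i+r_j)·cross = 13108.3750 → first moment M = |Σ|/6 = 2184.7292
R_c = M/A = 2184.7292/189.2500 = 11.5441 mm
θ = 324° = 5.654867 rad
V = θ·R_c·A = 5.654867·11.5441·189.2500 = 12354.352 mm³

Volume = 12354.352 mm³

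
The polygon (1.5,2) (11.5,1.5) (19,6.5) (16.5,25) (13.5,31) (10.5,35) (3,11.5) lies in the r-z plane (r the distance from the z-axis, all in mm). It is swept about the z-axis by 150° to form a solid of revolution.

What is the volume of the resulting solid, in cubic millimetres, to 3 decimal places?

Volume = 10081.894 mm³

Profile (r,z), 7 vertices: (1.5,2) (11.5,1.5) (19,6.5) (16.5,25) (13.5,31) (10.5,35) (3,11.5)
edge 0: (1.5,2)→(11.5,1.5)  cross = 1.5·1.5 − 11.5·2 = -20.7500; (r_i+r_j)·cross = 13·-20.7500 = -269.7500
edge 1: (11.5,1.5)→(19,6.5)  cross = 11.5·6.5 − 19·1.5 = 46.2500; (r_i+r_j)·cross = 30.5·46.2500 = 1410.6250
edge 2: (19,6.5)→(16.5,25)  cross = 19·25 − 16.5·6.5 = 367.7500; (r_i+r_j)·cross = 35.5·367.7500 = 13055.1250
edge 3: (16.5,25)→(13.5,31)  cross = 16.5·31 − 13.5·25 = 174.0000; (r_i+r_j)·cross = 30·174.0000 = 5220.0000
edge 4: (13.5,31)→(10.5,35)  cross = 13.5·35 − 10.5·31 = 147.0000; (r_i+r_j)·cross = 24·147.0000 = 3528.0000
edge 5: (10.5,35)→(3,11.5)  cross = 10.5·11.5 − 3·35 = 15.7500; (r_i+r_j)·cross = 13.5·15.7500 = 212.6250
edge 6: (3,11.5)→(1.5,2)  cross = 3·2 − 1.5·11.5 = -11.2500; (r_i+r_j)·cross = 4.5·-11.2500 = -50.6250
Σcross = 718.7500 → A = |Σcross|/2 = 359.3750 mm²
Σ(r_i+r_j)·cross = 23106.0000 → first moment M = |Σ|/6 = 3851.0000
R_c = M/A = 3851.0000/359.3750 = 10.7158 mm
θ = 150° = 2.617994 rad
V = θ·R_c·A = 2.617994·10.7158·359.3750 = 10081.894 mm³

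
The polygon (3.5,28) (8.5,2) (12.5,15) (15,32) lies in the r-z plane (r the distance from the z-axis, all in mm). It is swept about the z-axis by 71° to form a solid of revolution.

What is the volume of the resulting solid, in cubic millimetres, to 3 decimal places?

Volume = 2042.794 mm³

Profile (r,z), 4 vertices: (3.5,28) (8.5,2) (12.5,15) (15,32)
edge 0: (3.5,28)→(8.5,2)  cross = 3.5·2 − 8.5·28 = -231.0000; (r_i+r_j)·cross = 12·-231.0000 = -2772.0000
edge 1: (8.5,2)→(12.5,15)  cross = 8.5·15 − 12.5·2 = 102.5000; (r_i+r_j)·cross = 21·102.5000 = 2152.5000
edge 2: (12.5,15)→(15,32)  cross = 12.5·32 − 15·15 = 175.0000; (r_i+r_j)·cross = 27.5·175.0000 = 4812.5000
edge 3: (15,32)→(3.5,28)  cross = 15·28 − 3.5·32 = 308.0000; (r_i+r_j)·cross = 18.5·308.0000 = 5698.0000
Σcross = 354.5000 → A = |Σcross|/2 = 177.2500 mm²
Σ(r_i+r_j)·cross = 9891.0000 → first moment M = |Σ|/6 = 1648.5000
R_c = M/A = 1648.5000/177.2500 = 9.3004 mm
θ = 71° = 1.239184 rad
V = θ·R_c·A = 1.239184·9.3004·177.2500 = 2042.794 mm³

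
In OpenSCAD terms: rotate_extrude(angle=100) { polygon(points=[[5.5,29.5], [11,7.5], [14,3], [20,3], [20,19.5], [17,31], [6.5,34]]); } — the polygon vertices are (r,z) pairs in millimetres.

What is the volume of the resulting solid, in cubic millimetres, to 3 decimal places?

Volume = 7473.973 mm³

Profile (r,z), 7 vertices: (5.5,29.5) (11,7.5) (14,3) (20,3) (20,19.5) (17,31) (6.5,34)
edge 0: (5.5,29.5)→(11,7.5)  cross = 5.5·7.5 − 11·29.5 = -283.2500; (r_i+r_j)·cross = 16.5·-283.2500 = -4673.6250
edge 1: (11,7.5)→(14,3)  cross = 11·3 − 14·7.5 = -72.0000; (r_i+r_j)·cross = 25·-72.0000 = -1800.0000
edge 2: (14,3)→(20,3)  cross = 14·3 − 20·3 = -18.0000; (r_i+r_j)·cross = 34·-18.0000 = -612.0000
edge 3: (20,3)→(20,19.5)  cross = 20·19.5 − 20·3 = 330.0000; (r_i+r_j)·cross = 40·330.0000 = 13200.0000
edge 4: (20,19.5)→(17,31)  cross = 20·31 − 17·19.5 = 288.5000; (r_i+r_j)·cross = 37·288.5000 = 10674.5000
edge 5: (17,31)→(6.5,34)  cross = 17·34 − 6.5·31 = 376.5000; (r_i+r_j)·cross = 23.5·376.5000 = 8847.7500
edge 6: (6.5,34)→(5.5,29.5)  cross = 6.5·29.5 − 5.5·34 = 4.7500; (r_i+r_j)·cross = 12·4.7500 = 57.0000
Σcross = 626.5000 → A = |Σcross|/2 = 313.2500 mm²
Σ(r_i+r_j)·cross = 25693.6250 → first moment M = |Σ|/6 = 4282.2708
R_c = M/A = 4282.2708/313.2500 = 13.6705 mm
θ = 100° = 1.745329 rad
V = θ·R_c·A = 1.745329·13.6705·313.2500 = 7473.973 mm³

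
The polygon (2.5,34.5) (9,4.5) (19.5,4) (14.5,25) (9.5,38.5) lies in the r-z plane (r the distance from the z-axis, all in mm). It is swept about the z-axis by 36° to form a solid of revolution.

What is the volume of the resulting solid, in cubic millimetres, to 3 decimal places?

Profile (r,z), 5 vertices: (2.5,34.5) (9,4.5) (19.5,4) (14.5,25) (9.5,38.5)
edge 0: (2.5,34.5)→(9,4.5)  cross = 2.5·4.5 − 9·34.5 = -299.2500; (r_i+r_j)·cross = 11.5·-299.2500 = -3441.3750
edge 1: (9,4.5)→(19.5,4)  cross = 9·4 − 19.5·4.5 = -51.7500; (r_i+r_j)·cross = 28.5·-51.7500 = -1474.8750
edge 2: (19.5,4)→(14.5,25)  cross = 19.5·25 − 14.5·4 = 429.5000; (r_i+r_j)·cross = 34·429.5000 = 14603.0000
edge 3: (14.5,25)→(9.5,38.5)  cross = 14.5·38.5 − 9.5·25 = 320.7500; (r_i+r_j)·cross = 24·320.7500 = 7698.0000
edge 4: (9.5,38.5)→(2.5,34.5)  cross = 9.5·34.5 − 2.5·38.5 = 231.5000; (r_i+r_j)·cross = 12·231.5000 = 2778.0000
Σcross = 630.7500 → A = |Σcross|/2 = 315.3750 mm²
Σ(r_i+r_j)·cross = 20162.7500 → first moment M = |Σ|/6 = 3360.4583
R_c = M/A = 3360.4583/315.3750 = 10.6554 mm
θ = 36° = 0.628319 rad
V = θ·R_c·A = 0.628319·10.6554·315.3750 = 2111.438 mm³

Volume = 2111.438 mm³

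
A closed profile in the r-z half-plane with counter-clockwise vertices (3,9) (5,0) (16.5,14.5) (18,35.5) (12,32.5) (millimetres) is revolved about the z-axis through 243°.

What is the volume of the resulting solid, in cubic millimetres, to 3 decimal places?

Profile (r,z), 5 vertices: (3,9) (5,0) (16.5,14.5) (18,35.5) (12,32.5)
edge 0: (3,9)→(5,0)  cross = 3·0 − 5·9 = -45.0000; (r_i+r_j)·cross = 8·-45.0000 = -360.0000
edge 1: (5,0)→(16.5,14.5)  cross = 5·14.5 − 16.5·0 = 72.5000; (r_i+r_j)·cross = 21.5·72.5000 = 1558.7500
edge 2: (16.5,14.5)→(18,35.5)  cross = 16.5·35.5 − 18·14.5 = 324.7500; (r_i+r_j)·cross = 34.5·324.7500 = 11203.8750
edge 3: (18,35.5)→(12,32.5)  cross = 18·32.5 − 12·35.5 = 159.0000; (r_i+r_j)·cross = 30·159.0000 = 4770.0000
edge 4: (12,32.5)→(3,9)  cross = 12·9 − 3·32.5 = 10.5000; (r_i+r_j)·cross = 15·10.5000 = 157.5000
Σcross = 521.7500 → A = |Σcross|/2 = 260.8750 mm²
Σ(r_i+r_j)·cross = 17330.1250 → first moment M = |Σ|/6 = 2888.3542
R_c = M/A = 2888.3542/260.8750 = 11.0718 mm
θ = 243° = 4.241150 rad
V = θ·R_c·A = 4.241150·11.0718·260.8750 = 12249.944 mm³

Volume = 12249.944 mm³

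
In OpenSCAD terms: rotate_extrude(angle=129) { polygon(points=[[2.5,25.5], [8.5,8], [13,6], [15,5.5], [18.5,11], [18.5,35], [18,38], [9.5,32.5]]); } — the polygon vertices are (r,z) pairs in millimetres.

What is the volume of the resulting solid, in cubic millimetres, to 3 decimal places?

Profile (r,z), 8 vertices: (2.5,25.5) (8.5,8) (13,6) (15,5.5) (18.5,11) (18.5,35) (18,38) (9.5,32.5)
edge 0: (2.5,25.5)→(8.5,8)  cross = 2.5·8 − 8.5·25.5 = -196.7500; (r_i+r_j)·cross = 11·-196.7500 = -2164.2500
edge 1: (8.5,8)→(13,6)  cross = 8.5·6 − 13·8 = -53.0000; (r_i+r_j)·cross = 21.5·-53.0000 = -1139.5000
edge 2: (13,6)→(15,5.5)  cross = 13·5.5 − 15·6 = -18.5000; (r_i+r_j)·cross = 28·-18.5000 = -518.0000
edge 3: (15,5.5)→(18.5,11)  cross = 15·11 − 18.5·5.5 = 63.2500; (r_i+r_j)·cross = 33.5·63.2500 = 2118.8750
edge 4: (18.5,11)→(18.5,35)  cross = 18.5·35 − 18.5·11 = 444.0000; (r_i+r_j)·cross = 37·444.0000 = 16428.0000
edge 5: (18.5,35)→(18,38)  cross = 18.5·38 − 18·35 = 73.0000; (r_i+r_j)·cross = 36.5·73.0000 = 2664.5000
edge 6: (18,38)→(9.5,32.5)  cross = 18·32.5 − 9.5·38 = 224.0000; (r_i+r_j)·cross = 27.5·224.0000 = 6160.0000
edge 7: (9.5,32.5)→(2.5,25.5)  cross = 9.5·25.5 − 2.5·32.5 = 161.0000; (r_i+r_j)·cross = 12·161.0000 = 1932.0000
Σcross = 697.0000 → A = |Σcross|/2 = 348.5000 mm²
Σ(r_i+r_j)·cross = 25481.6250 → first moment M = |Σ|/6 = 4246.9375
R_c = M/A = 4246.9375/348.5000 = 12.1863 mm
θ = 129° = 2.251475 rad
V = θ·R_c·A = 2.251475·12.1863·348.5000 = 9561.872 mm³

Volume = 9561.872 mm³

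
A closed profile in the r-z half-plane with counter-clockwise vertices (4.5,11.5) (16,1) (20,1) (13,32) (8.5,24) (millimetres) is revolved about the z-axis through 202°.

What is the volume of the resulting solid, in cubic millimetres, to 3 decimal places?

Profile (r,z), 5 vertices: (4.5,11.5) (16,1) (20,1) (13,32) (8.5,24)
edge 0: (4.5,11.5)→(16,1)  cross = 4.5·1 − 16·11.5 = -179.5000; (r_i+r_j)·cross = 20.5·-179.5000 = -3679.7500
edge 1: (16,1)→(20,1)  cross = 16·1 − 20·1 = -4.0000; (r_i+r_j)·cross = 36·-4.0000 = -144.0000
edge 2: (20,1)→(13,32)  cross = 20·32 − 13·1 = 627.0000; (r_i+r_j)·cross = 33·627.0000 = 20691.0000
edge 3: (13,32)→(8.5,24)  cross = 13·24 − 8.5·32 = 40.0000; (r_i+r_j)·cross = 21.5·40.0000 = 860.0000
edge 4: (8.5,24)→(4.5,11.5)  cross = 8.5·11.5 − 4.5·24 = -10.2500; (r_i+r_j)·cross = 13·-10.2500 = -133.2500
Σcross = 473.2500 → A = |Σcross|/2 = 236.6250 mm²
Σ(r_i+r_j)·cross = 17594.0000 → first moment M = |Σ|/6 = 2932.3333
R_c = M/A = 2932.3333/236.6250 = 12.3923 mm
θ = 202° = 3.525565 rad
V = θ·R_c·A = 3.525565·12.3923·236.6250 = 10338.132 mm³

Volume = 10338.132 mm³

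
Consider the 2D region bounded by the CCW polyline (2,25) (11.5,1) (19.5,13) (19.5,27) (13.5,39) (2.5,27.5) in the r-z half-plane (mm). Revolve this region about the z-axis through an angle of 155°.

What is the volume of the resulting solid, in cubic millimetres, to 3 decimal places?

Profile (r,z), 6 vertices: (2,25) (11.5,1) (19.5,13) (19.5,27) (13.5,39) (2.5,27.5)
edge 0: (2,25)→(11.5,1)  cross = 2·1 − 11.5·25 = -285.5000; (r_i+r_j)·cross = 13.5·-285.5000 = -3854.2500
edge 1: (11.5,1)→(19.5,13)  cross = 11.5·13 − 19.5·1 = 130.0000; (r_i+r_j)·cross = 31·130.0000 = 4030.0000
edge 2: (19.5,13)→(19.5,27)  cross = 19.5·27 − 19.5·13 = 273.0000; (r_i+r_j)·cross = 39·273.0000 = 10647.0000
edge 3: (19.5,27)→(13.5,39)  cross = 19.5·39 − 13.5·27 = 396.0000; (r_i+r_j)·cross = 33·396.0000 = 13068.0000
edge 4: (13.5,39)→(2.5,27.5)  cross = 13.5·27.5 − 2.5·39 = 273.7500; (r_i+r_j)·cross = 16·273.7500 = 4380.0000
edge 5: (2.5,27.5)→(2,25)  cross = 2.5·25 − 2·27.5 = 7.5000; (r_i+r_j)·cross = 4.5·7.5000 = 33.7500
Σcross = 794.7500 → A = |Σcross|/2 = 397.3750 mm²
Σ(r_i+r_j)·cross = 28304.5000 → first moment M = |Σ|/6 = 4717.4167
R_c = M/A = 4717.4167/397.3750 = 11.8714 mm
θ = 155° = 2.705260 rad
V = θ·R_c·A = 2.705260·11.8714·397.3750 = 12761.840 mm³

Volume = 12761.840 mm³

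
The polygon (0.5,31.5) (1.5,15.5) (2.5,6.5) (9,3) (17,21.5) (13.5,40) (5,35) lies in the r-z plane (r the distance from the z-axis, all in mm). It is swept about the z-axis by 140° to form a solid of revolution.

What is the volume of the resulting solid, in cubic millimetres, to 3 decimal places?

Volume = 8398.226 mm³

Profile (r,z), 7 vertices: (0.5,31.5) (1.5,15.5) (2.5,6.5) (9,3) (17,21.5) (13.5,40) (5,35)
edge 0: (0.5,31.5)→(1.5,15.5)  cross = 0.5·15.5 − 1.5·31.5 = -39.5000; (r_i+r_j)·cross = 2·-39.5000 = -79.0000
edge 1: (1.5,15.5)→(2.5,6.5)  cross = 1.5·6.5 − 2.5·15.5 = -29.0000; (r_i+r_j)·cross = 4·-29.0000 = -116.0000
edge 2: (2.5,6.5)→(9,3)  cross = 2.5·3 − 9·6.5 = -51.0000; (r_i+r_j)·cross = 11.5·-51.0000 = -586.5000
edge 3: (9,3)→(17,21.5)  cross = 9·21.5 − 17·3 = 142.5000; (r_i+r_j)·cross = 26·142.5000 = 3705.0000
edge 4: (17,21.5)→(13.5,40)  cross = 17·40 − 13.5·21.5 = 389.7500; (r_i+r_j)·cross = 30.5·389.7500 = 11887.3750
edge 5: (13.5,40)→(5,35)  cross = 13.5·35 − 5·40 = 272.5000; (r_i+r_j)·cross = 18.5·272.5000 = 5041.2500
edge 6: (5,35)→(0.5,31.5)  cross = 5·31.5 − 0.5·35 = 140.0000; (r_i+r_j)·cross = 5.5·140.0000 = 770.0000
Σcross = 825.2500 → A = |Σcross|/2 = 412.6250 mm²
Σ(r_i+r_j)·cross = 20622.1250 → first moment M = |Σ|/6 = 3437.0208
R_c = M/A = 3437.0208/412.6250 = 8.3296 mm
θ = 140° = 2.443461 rad
V = θ·R_c·A = 2.443461·8.3296·412.6250 = 8398.226 mm³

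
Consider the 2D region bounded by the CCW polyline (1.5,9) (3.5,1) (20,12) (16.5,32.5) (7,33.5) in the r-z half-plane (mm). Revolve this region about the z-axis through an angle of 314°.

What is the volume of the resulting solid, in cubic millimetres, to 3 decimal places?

Volume = 22484.668 mm³

Profile (r,z), 5 vertices: (1.5,9) (3.5,1) (20,12) (16.5,32.5) (7,33.5)
edge 0: (1.5,9)→(3.5,1)  cross = 1.5·1 − 3.5·9 = -30.0000; (r_i+r_j)·cross = 5·-30.0000 = -150.0000
edge 1: (3.5,1)→(20,12)  cross = 3.5·12 − 20·1 = 22.0000; (r_i+r_j)·cross = 23.5·22.0000 = 517.0000
edge 2: (20,12)→(16.5,32.5)  cross = 20·32.5 − 16.5·12 = 452.0000; (r_i+r_j)·cross = 36.5·452.0000 = 16498.0000
edge 3: (16.5,32.5)→(7,33.5)  cross = 16.5·33.5 − 7·32.5 = 325.2500; (r_i+r_j)·cross = 23.5·325.2500 = 7643.3750
edge 4: (7,33.5)→(1.5,9)  cross = 7·9 − 1.5·33.5 = 12.7500; (r_i+r_j)·cross = 8.5·12.7500 = 108.3750
Σcross = 782.0000 → A = |Σcross|/2 = 391.0000 mm²
Σ(r_i+r_j)·cross = 24616.7500 → first moment M = |Σ|/6 = 4102.7917
R_c = M/A = 4102.7917/391.0000 = 10.4931 mm
θ = 314° = 5.480334 rad
V = θ·R_c·A = 5.480334·10.4931·391.0000 = 22484.668 mm³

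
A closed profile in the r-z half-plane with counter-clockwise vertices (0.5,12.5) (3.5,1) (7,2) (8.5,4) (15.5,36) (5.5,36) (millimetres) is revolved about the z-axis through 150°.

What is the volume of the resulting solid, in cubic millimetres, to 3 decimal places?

Volume = 5985.607 mm³

Profile (r,z), 6 vertices: (0.5,12.5) (3.5,1) (7,2) (8.5,4) (15.5,36) (5.5,36)
edge 0: (0.5,12.5)→(3.5,1)  cross = 0.5·1 − 3.5·12.5 = -43.2500; (r_i+r_j)·cross = 4·-43.2500 = -173.0000
edge 1: (3.5,1)→(7,2)  cross = 3.5·2 − 7·1 = 0.0000; (r_i+r_j)·cross = 10.5·0.0000 = 0.0000
edge 2: (7,2)→(8.5,4)  cross = 7·4 − 8.5·2 = 11.0000; (r_i+r_j)·cross = 15.5·11.0000 = 170.5000
edge 3: (8.5,4)→(15.5,36)  cross = 8.5·36 − 15.5·4 = 244.0000; (r_i+r_j)·cross = 24·244.0000 = 5856.0000
edge 4: (15.5,36)→(5.5,36)  cross = 15.5·36 − 5.5·36 = 360.0000; (r_i+r_j)·cross = 21·360.0000 = 7560.0000
edge 5: (5.5,36)→(0.5,12.5)  cross = 5.5·12.5 − 0.5·36 = 50.7500; (r_i+r_j)·cross = 6·50.7500 = 304.5000
Σcross = 622.5000 → A = |Σcross|/2 = 311.2500 mm²
Σ(r_i+r_j)·cross = 13718.0000 → first moment M = |Σ|/6 = 2286.3333
R_c = M/A = 2286.3333/311.2500 = 7.3456 mm
θ = 150° = 2.617994 rad
V = θ·R_c·A = 2.617994·7.3456·311.2500 = 5985.607 mm³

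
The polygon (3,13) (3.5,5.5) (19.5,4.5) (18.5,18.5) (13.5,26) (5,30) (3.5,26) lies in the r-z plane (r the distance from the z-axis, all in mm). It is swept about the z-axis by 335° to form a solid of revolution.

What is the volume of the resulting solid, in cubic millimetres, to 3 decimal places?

Volume = 20211.353 mm³

Profile (r,z), 7 vertices: (3,13) (3.5,5.5) (19.5,4.5) (18.5,18.5) (13.5,26) (5,30) (3.5,26)
edge 0: (3,13)→(3.5,5.5)  cross = 3·5.5 − 3.5·13 = -29.0000; (r_i+r_j)·cross = 6.5·-29.0000 = -188.5000
edge 1: (3.5,5.5)→(19.5,4.5)  cross = 3.5·4.5 − 19.5·5.5 = -91.5000; (r_i+r_j)·cross = 23·-91.5000 = -2104.5000
edge 2: (19.5,4.5)→(18.5,18.5)  cross = 19.5·18.5 − 18.5·4.5 = 277.5000; (r_i+r_j)·cross = 38·277.5000 = 10545.0000
edge 3: (18.5,18.5)→(13.5,26)  cross = 18.5·26 − 13.5·18.5 = 231.2500; (r_i+r_j)·cross = 32·231.2500 = 7400.0000
edge 4: (13.5,26)→(5,30)  cross = 13.5·30 − 5·26 = 275.0000; (r_i+r_j)·cross = 18.5·275.0000 = 5087.5000
edge 5: (5,30)→(3.5,26)  cross = 5·26 − 3.5·30 = 25.0000; (r_i+r_j)·cross = 8.5·25.0000 = 212.5000
edge 6: (3.5,26)→(3,13)  cross = 3.5·13 − 3·26 = -32.5000; (r_i+r_j)·cross = 6.5·-32.5000 = -211.2500
Σcross = 655.7500 → A = |Σcross|/2 = 327.8750 mm²
Σ(r_i+r_j)·cross = 20740.7500 → first moment M = |Σ|/6 = 3456.7917
R_c = M/A = 3456.7917/327.8750 = 10.5430 mm
θ = 335° = 5.846853 rad
V = θ·R_c·A = 5.846853·10.5430·327.8750 = 20211.353 mm³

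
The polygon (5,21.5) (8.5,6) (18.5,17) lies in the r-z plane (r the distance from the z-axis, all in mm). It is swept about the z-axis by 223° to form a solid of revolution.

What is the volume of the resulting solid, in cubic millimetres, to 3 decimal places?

Volume = 4016.631 mm³

Profile (r,z), 3 vertices: (5,21.5) (8.5,6) (18.5,17)
edge 0: (5,21.5)→(8.5,6)  cross = 5·6 − 8.5·21.5 = -152.7500; (r_i+r_j)·cross = 13.5·-152.7500 = -2062.1250
edge 1: (8.5,6)→(18.5,17)  cross = 8.5·17 − 18.5·6 = 33.5000; (r_i+r_j)·cross = 27·33.5000 = 904.5000
edge 2: (18.5,17)→(5,21.5)  cross = 18.5·21.5 − 5·17 = 312.7500; (r_i+r_j)·cross = 23.5·312.7500 = 7349.6250
Σcross = 193.5000 → A = |Σcross|/2 = 96.7500 mm²
Σ(r_i+r_j)·cross = 6192.0000 → first moment M = |Σ|/6 = 1032.0000
R_c = M/A = 1032.0000/96.7500 = 10.6667 mm
θ = 223° = 3.892084 rad
V = θ·R_c·A = 3.892084·10.6667·96.7500 = 4016.631 mm³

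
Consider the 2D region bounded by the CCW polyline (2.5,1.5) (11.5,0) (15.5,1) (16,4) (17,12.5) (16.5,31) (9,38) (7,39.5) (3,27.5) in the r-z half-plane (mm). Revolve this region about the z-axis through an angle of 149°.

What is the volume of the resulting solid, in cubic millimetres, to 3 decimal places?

Profile (r,z), 9 vertices: (2.5,1.5) (11.5,0) (15.5,1) (16,4) (17,12.5) (16.5,31) (9,38) (7,39.5) (3,27.5)
edge 0: (2.5,1.5)→(11.5,0)  cross = 2.5·0 − 11.5·1.5 = -17.2500; (r_i+r_j)·cross = 14·-17.2500 = -241.5000
edge 1: (11.5,0)→(15.5,1)  cross = 11.5·1 − 15.5·0 = 11.5000; (r_i+r_j)·cross = 27·11.5000 = 310.5000
edge 2: (15.5,1)→(16,4)  cross = 15.5·4 − 16·1 = 46.0000; (r_i+r_j)·cross = 31.5·46.0000 = 1449.0000
edge 3: (16,4)→(17,12.5)  cross = 16·12.5 − 17·4 = 132.0000; (r_i+r_j)·cross = 33·132.0000 = 4356.0000
edge 4: (17,12.5)→(16.5,31)  cross = 17·31 − 16.5·12.5 = 320.7500; (r_i+r_j)·cross = 33.5·320.7500 = 10745.1250
edge 5: (16.5,31)→(9,38)  cross = 16.5·38 − 9·31 = 348.0000; (r_i+r_j)·cross = 25.5·348.0000 = 8874.0000
edge 6: (9,38)→(7,39.5)  cross = 9·39.5 − 7·38 = 89.5000; (r_i+r_j)·cross = 16·89.5000 = 1432.0000
edge 7: (7,39.5)→(3,27.5)  cross = 7·27.5 − 3·39.5 = 74.0000; (r_i+r_j)·cross = 10·74.0000 = 740.0000
edge 8: (3,27.5)→(2.5,1.5)  cross = 3·1.5 − 2.5·27.5 = -64.2500; (r_i+r_j)·cross = 5.5·-64.2500 = -353.3750
Σcross = 940.2500 → A = |Σcross|/2 = 470.1250 mm²
Σ(r_i+r_j)·cross = 27311.7500 → first moment M = |Σ|/6 = 4551.9583
R_c = M/A = 4551.9583/470.1250 = 9.6824 mm
θ = 149° = 2.600541 rad
V = θ·R_c·A = 2.600541·9.6824·470.1250 = 11837.552 mm³

Volume = 11837.552 mm³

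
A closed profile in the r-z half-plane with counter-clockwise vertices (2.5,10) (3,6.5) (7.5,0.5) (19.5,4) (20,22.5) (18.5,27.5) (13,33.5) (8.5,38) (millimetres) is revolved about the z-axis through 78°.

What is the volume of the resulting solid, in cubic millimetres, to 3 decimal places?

Volume = 7248.034 mm³

Profile (r,z), 8 vertices: (2.5,10) (3,6.5) (7.5,0.5) (19.5,4) (20,22.5) (18.5,27.5) (13,33.5) (8.5,38)
edge 0: (2.5,10)→(3,6.5)  cross = 2.5·6.5 − 3·10 = -13.7500; (r_i+r_j)·cross = 5.5·-13.7500 = -75.6250
edge 1: (3,6.5)→(7.5,0.5)  cross = 3·0.5 − 7.5·6.5 = -47.2500; (r_i+r_j)·cross = 10.5·-47.2500 = -496.1250
edge 2: (7.5,0.5)→(19.5,4)  cross = 7.5·4 − 19.5·0.5 = 20.2500; (r_i+r_j)·cross = 27·20.2500 = 546.7500
edge 3: (19.5,4)→(20,22.5)  cross = 19.5·22.5 − 20·4 = 358.7500; (r_i+r_j)·cross = 39.5·358.7500 = 14170.6250
edge 4: (20,22.5)→(18.5,27.5)  cross = 20·27.5 − 18.5·22.5 = 133.7500; (r_i+r_j)·cross = 38.5·133.7500 = 5149.3750
edge 5: (18.5,27.5)→(13,33.5)  cross = 18.5·33.5 − 13·27.5 = 262.2500; (r_i+r_j)·cross = 31.5·262.2500 = 8260.8750
edge 6: (13,33.5)→(8.5,38)  cross = 13·38 − 8.5·33.5 = 209.2500; (r_i+r_j)·cross = 21.5·209.2500 = 4498.8750
edge 7: (8.5,38)→(2.5,10)  cross = 8.5·10 − 2.5·38 = -10.0000; (r_i+r_j)·cross = 11·-10.0000 = -110.0000
Σcross = 913.2500 → A = |Σcross|/2 = 456.6250 mm²
Σ(r_i+r_j)·cross = 31944.7500 → first moment M = |Σ|/6 = 5324.1250
R_c = M/A = 5324.1250/456.6250 = 11.6597 mm
θ = 78° = 1.361357 rad
V = θ·R_c·A = 1.361357·11.6597·456.6250 = 7248.034 mm³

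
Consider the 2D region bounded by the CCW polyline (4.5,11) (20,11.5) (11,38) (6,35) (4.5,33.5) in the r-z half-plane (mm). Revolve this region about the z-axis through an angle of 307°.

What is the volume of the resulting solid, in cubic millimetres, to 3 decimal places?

Volume = 15834.147 mm³

Profile (r,z), 5 vertices: (4.5,11) (20,11.5) (11,38) (6,35) (4.5,33.5)
edge 0: (4.5,11)→(20,11.5)  cross = 4.5·11.5 − 20·11 = -168.2500; (r_i+r_j)·cross = 24.5·-168.2500 = -4122.1250
edge 1: (20,11.5)→(11,38)  cross = 20·38 − 11·11.5 = 633.5000; (r_i+r_j)·cross = 31·633.5000 = 19638.5000
edge 2: (11,38)→(6,35)  cross = 11·35 − 6·38 = 157.0000; (r_i+r_j)·cross = 17·157.0000 = 2669.0000
edge 3: (6,35)→(4.5,33.5)  cross = 6·33.5 − 4.5·35 = 43.5000; (r_i+r_j)·cross = 10.5·43.5000 = 456.7500
edge 4: (4.5,33.5)→(4.5,11)  cross = 4.5·11 − 4.5·33.5 = -101.2500; (r_i+r_j)·cross = 9·-101.2500 = -911.2500
Σcross = 564.5000 → A = |Σcross|/2 = 282.2500 mm²
Σ(r_i+r_j)·cross = 17730.8750 → first moment M = |Σ|/6 = 2955.1458
R_c = M/A = 2955.1458/282.2500 = 10.4700 mm
θ = 307° = 5.358161 rad
V = θ·R_c·A = 5.358161·10.4700·282.2500 = 15834.147 mm³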